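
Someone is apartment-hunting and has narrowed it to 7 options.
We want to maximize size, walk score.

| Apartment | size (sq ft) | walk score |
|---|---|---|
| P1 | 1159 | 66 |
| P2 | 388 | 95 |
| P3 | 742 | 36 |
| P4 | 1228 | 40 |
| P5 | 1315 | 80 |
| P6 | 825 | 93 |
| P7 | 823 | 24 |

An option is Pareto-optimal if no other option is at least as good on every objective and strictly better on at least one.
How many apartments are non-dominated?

3

P1: dominated by P5 (size 1315≥1159, walk score 80≥66).
P2: not dominated (best walk score).
P3: dominated by P1 (size 1159≥742, walk score 66≥36).
P4: dominated by P5 (size 1315≥1228, walk score 80≥40).
P5: not dominated (best size).
P6: not dominated.
P7: dominated by P1 (size 1159≥823, walk score 66≥24).
Pareto-optimal: P2, P5, P6 → 3.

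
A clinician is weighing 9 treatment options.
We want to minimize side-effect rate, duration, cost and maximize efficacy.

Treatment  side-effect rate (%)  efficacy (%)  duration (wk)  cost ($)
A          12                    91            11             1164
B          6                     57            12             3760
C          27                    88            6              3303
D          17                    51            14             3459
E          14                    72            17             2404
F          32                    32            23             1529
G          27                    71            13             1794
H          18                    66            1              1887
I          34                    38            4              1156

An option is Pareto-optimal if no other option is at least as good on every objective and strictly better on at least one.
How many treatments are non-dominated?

5

A: not dominated (best efficacy).
B: not dominated (best side-effect rate).
C: not dominated.
D: dominated by A (side-effect rate 12≤17, efficacy 91≥51, duration 11≤14, cost 1164≤3459).
E: dominated by A (side-effect rate 12≤14, efficacy 91≥72, duration 11≤17, cost 1164≤2404).
F: dominated by A (side-effect rate 12≤32, efficacy 91≥32, duration 11≤23, cost 1164≤1529).
G: dominated by A (side-effect rate 12≤27, efficacy 91≥71, duration 11≤13, cost 1164≤1794).
H: not dominated (best duration).
I: not dominated (best cost).
Pareto-optimal: A, B, C, H, I → 5.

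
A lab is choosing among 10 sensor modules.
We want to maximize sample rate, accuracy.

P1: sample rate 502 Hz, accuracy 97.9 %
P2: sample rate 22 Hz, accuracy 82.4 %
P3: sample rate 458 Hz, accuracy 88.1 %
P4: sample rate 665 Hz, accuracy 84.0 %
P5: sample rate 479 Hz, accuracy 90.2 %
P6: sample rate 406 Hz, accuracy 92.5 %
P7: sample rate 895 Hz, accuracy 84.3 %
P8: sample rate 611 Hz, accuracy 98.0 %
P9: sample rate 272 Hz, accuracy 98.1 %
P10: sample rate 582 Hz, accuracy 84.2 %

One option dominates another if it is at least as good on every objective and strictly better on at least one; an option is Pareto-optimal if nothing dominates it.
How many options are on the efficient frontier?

3

P1: dominated by P8 (sample rate 611≥502, accuracy 98.0≥97.9).
P2: dominated by P1 (sample rate 502≥22, accuracy 97.9≥82.4).
P3: dominated by P1 (sample rate 502≥458, accuracy 97.9≥88.1).
P4: dominated by P7 (sample rate 895≥665, accuracy 84.3≥84.0).
P5: dominated by P1 (sample rate 502≥479, accuracy 97.9≥90.2).
P6: dominated by P1 (sample rate 502≥406, accuracy 97.9≥92.5).
P7: not dominated (best sample rate).
P8: not dominated.
P9: not dominated (best accuracy).
P10: dominated by P7 (sample rate 895≥582, accuracy 84.3≥84.2).
Pareto-optimal: P7, P8, P9 → 3.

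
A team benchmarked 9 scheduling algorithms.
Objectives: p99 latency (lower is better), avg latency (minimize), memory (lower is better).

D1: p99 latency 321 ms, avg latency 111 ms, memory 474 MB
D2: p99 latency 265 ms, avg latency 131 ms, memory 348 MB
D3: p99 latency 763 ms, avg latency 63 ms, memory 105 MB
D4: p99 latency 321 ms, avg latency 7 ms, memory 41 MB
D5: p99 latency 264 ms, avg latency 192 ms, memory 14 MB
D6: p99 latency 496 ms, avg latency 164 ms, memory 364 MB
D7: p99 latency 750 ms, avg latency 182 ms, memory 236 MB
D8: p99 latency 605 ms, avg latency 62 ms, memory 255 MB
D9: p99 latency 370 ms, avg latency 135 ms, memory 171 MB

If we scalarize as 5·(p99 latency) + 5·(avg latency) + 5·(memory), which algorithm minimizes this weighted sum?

D4

D1: 5·321 + 5·111 + 5·474 = 4530
D2: 5·265 + 5·131 + 5·348 = 3720
D3: 5·763 + 5·63 + 5·105 = 4655
D4: 5·321 + 5·7 + 5·41 = 1845
D5: 5·264 + 5·192 + 5·14 = 2350
D6: 5·496 + 5·164 + 5·364 = 5120
D7: 5·750 + 5·182 + 5·236 = 5840
D8: 5·605 + 5·62 + 5·255 = 4610
D9: 5·370 + 5·135 + 5·171 = 3380
Lowest: D4 at 1845.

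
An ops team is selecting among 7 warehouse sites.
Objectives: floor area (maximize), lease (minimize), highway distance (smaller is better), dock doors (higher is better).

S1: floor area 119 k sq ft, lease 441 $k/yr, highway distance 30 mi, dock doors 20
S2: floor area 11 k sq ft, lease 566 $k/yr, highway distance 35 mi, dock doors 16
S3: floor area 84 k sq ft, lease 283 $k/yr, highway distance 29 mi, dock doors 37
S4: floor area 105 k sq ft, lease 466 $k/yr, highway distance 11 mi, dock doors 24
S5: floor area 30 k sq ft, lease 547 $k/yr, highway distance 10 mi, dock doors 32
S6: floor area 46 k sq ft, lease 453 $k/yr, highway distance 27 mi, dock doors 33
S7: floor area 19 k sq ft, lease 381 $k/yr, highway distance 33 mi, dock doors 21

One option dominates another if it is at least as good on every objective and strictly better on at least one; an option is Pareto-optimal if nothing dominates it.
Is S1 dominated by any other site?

S2: worse on floor area (11 vs 119).
S3: worse on floor area (84 vs 119).
S4: worse on floor area (105 vs 119).
S5: worse on floor area (30 vs 119).
S6: worse on floor area (46 vs 119).
S7: worse on floor area (19 vs 119).
No option is at least as good as S1 on every objective and strictly better on one.

No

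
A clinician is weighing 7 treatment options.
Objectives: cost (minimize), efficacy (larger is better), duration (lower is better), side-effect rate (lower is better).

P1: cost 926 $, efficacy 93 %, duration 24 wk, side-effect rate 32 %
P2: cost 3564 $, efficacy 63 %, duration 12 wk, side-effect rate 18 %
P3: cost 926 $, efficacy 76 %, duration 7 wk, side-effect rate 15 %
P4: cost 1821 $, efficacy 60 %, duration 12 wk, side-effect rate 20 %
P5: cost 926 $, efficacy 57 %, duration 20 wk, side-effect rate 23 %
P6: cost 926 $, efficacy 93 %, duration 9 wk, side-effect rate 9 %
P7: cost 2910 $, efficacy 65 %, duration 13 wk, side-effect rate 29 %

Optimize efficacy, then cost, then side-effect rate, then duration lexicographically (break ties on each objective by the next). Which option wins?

First maximize efficacy: best is 93, kept {P1, P6}.
Then minimize cost: best is 926, kept {P1, P6}.
Then minimize side-effect rate: best is 9, kept {P6}.

P6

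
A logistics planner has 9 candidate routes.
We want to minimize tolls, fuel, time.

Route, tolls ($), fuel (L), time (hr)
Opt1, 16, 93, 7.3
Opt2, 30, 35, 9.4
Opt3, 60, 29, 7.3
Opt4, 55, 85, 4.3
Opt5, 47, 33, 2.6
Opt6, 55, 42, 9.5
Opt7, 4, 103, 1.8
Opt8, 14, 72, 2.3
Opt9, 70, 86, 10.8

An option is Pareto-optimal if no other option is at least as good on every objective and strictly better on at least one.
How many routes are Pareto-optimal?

Opt1: dominated by Opt8 (tolls 14≤16, fuel 72≤93, time 2.3≤7.3).
Opt2: not dominated.
Opt3: not dominated (best fuel).
Opt4: dominated by Opt5 (tolls 47≤55, fuel 33≤85, time 2.6≤4.3).
Opt5: not dominated.
Opt6: dominated by Opt2 (tolls 30≤55, fuel 35≤42, time 9.4≤9.5).
Opt7: not dominated (best tolls).
Opt8: not dominated.
Opt9: dominated by Opt2 (tolls 30≤70, fuel 35≤86, time 9.4≤10.8).
Pareto-optimal: Opt2, Opt3, Opt5, Opt7, Opt8 → 5.

5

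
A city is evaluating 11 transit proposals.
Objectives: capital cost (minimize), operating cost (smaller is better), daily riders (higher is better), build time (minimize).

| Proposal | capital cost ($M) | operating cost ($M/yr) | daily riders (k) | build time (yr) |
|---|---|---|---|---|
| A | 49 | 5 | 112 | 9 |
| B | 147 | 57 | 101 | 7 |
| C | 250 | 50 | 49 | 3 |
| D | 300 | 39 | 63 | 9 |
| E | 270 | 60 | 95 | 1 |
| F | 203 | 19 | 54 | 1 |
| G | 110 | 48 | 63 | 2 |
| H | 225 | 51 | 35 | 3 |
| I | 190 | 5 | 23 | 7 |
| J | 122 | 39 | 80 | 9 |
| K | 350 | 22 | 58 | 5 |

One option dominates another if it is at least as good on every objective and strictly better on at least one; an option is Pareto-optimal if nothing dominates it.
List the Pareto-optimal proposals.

A, B, E, F, G, I, K

A: not dominated (best capital cost).
B: not dominated.
C: dominated by F (capital cost 203≤250, operating cost 19≤50, daily riders 54≥49, build time 1≤3).
D: dominated by A (capital cost 49≤300, operating cost 5≤39, daily riders 112≥63, build time 9≤9).
E: not dominated.
F: not dominated.
G: not dominated.
H: dominated by F (capital cost 203≤225, operating cost 19≤51, daily riders 54≥35, build time 1≤3).
I: not dominated.
J: dominated by A (capital cost 49≤122, operating cost 5≤39, daily riders 112≥80, build time 9≤9).
K: not dominated.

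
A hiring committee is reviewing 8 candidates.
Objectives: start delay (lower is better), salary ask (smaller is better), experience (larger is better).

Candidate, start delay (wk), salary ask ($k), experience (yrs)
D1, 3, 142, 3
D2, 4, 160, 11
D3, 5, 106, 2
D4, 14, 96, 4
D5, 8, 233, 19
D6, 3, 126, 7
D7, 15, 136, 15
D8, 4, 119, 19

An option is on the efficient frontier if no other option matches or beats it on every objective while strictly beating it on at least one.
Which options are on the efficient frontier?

D3, D4, D6, D8

D1: dominated by D6 (start delay 3≤3, salary ask 126≤142, experience 7≥3).
D2: dominated by D8 (start delay 4≤4, salary ask 119≤160, experience 19≥11).
D3: not dominated.
D4: not dominated (best salary ask).
D5: dominated by D8 (start delay 4≤8, salary ask 119≤233, experience 19≥19).
D6: not dominated.
D7: dominated by D8 (start delay 4≤15, salary ask 119≤136, experience 19≥15).
D8: not dominated.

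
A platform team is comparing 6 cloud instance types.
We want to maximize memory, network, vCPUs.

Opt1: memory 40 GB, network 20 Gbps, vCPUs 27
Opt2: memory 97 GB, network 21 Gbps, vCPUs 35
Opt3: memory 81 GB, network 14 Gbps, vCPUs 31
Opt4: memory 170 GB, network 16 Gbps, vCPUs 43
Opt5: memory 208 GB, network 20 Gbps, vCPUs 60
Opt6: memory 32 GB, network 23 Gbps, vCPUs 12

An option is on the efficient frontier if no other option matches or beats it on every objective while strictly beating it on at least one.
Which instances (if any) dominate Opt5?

none

Opt1: worse on memory (40 vs 208).
Opt2: worse on memory (97 vs 208).
Opt3: worse on memory (81 vs 208).
Opt4: worse on memory (170 vs 208).
Opt6: worse on memory (32 vs 208).
No option dominates Opt5.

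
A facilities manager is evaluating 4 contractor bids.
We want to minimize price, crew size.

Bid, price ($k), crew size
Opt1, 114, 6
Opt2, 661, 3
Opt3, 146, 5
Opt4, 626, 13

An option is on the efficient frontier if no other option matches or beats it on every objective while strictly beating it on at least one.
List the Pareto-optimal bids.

Opt1: not dominated (best price).
Opt2: not dominated (best crew size).
Opt3: not dominated.
Opt4: dominated by Opt1 (price 114≤626, crew size 6≤13).

Opt1, Opt2, Opt3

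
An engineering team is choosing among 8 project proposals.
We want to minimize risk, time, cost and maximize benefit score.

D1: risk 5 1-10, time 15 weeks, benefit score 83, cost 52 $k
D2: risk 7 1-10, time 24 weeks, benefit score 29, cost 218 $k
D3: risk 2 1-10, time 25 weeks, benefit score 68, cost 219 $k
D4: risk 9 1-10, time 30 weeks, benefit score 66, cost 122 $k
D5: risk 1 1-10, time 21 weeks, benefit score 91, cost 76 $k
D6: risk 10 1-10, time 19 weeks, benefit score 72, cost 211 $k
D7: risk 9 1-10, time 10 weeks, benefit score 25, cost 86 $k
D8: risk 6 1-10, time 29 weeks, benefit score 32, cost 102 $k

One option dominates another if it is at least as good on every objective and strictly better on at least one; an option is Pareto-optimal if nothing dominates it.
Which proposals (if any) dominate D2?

D1, D5

D1: risk 5≤7, time 15≤24, benefit score 83≥29, cost 52≤218 — dominates D2.
D5: risk 1≤7, time 21≤24, benefit score 91≥29, cost 76≤218 — dominates D2.
Others (D3, D4, D6, D7, D8) are each worse than D2 on at least one objective.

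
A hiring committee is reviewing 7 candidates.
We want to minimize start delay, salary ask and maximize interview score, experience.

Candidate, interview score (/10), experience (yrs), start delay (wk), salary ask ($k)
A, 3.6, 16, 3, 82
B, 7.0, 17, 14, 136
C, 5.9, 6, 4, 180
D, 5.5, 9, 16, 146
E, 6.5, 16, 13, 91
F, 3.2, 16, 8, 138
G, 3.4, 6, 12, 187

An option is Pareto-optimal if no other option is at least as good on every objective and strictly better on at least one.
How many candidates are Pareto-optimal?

A: not dominated (best start delay).
B: not dominated (best interview score).
C: not dominated.
D: dominated by B (interview score 7.0≥5.5, experience 17≥9, start delay 14≤16, salary ask 136≤146).
E: not dominated.
F: dominated by A (interview score 3.6≥3.2, experience 16≥16, start delay 3≤8, salary ask 82≤138).
G: dominated by A (interview score 3.6≥3.4, experience 16≥6, start delay 3≤12, salary ask 82≤187).
Pareto-optimal: A, B, C, E → 4.

4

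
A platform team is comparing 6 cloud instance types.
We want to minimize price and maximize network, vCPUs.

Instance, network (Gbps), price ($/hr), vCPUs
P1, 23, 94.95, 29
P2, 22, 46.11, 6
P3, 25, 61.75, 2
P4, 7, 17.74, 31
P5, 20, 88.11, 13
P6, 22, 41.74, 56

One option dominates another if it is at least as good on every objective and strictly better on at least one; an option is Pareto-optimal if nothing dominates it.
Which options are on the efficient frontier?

P1, P3, P4, P6

P1: not dominated.
P2: dominated by P6 (network 22≥22, price 41.74≤46.11, vCPUs 56≥6).
P3: not dominated (best network).
P4: not dominated (best price).
P5: dominated by P6 (network 22≥20, price 41.74≤88.11, vCPUs 56≥13).
P6: not dominated (best vCPUs).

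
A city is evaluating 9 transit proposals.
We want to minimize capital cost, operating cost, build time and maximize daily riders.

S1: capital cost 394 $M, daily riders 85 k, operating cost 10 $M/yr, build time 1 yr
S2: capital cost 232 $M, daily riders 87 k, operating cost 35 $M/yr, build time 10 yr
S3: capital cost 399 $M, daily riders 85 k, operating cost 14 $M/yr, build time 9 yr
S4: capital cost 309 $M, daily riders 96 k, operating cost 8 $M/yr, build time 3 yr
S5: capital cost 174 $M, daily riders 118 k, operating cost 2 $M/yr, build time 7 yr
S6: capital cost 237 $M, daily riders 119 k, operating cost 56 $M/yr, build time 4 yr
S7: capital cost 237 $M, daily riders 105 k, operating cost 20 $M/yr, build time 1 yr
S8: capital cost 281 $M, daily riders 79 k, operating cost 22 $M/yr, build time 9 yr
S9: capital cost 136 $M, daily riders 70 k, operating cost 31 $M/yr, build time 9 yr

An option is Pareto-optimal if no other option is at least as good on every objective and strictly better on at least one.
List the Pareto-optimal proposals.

S1, S4, S5, S6, S7, S9

S1: not dominated.
S2: dominated by S5 (capital cost 174≤232, daily riders 118≥87, operating cost 2≤35, build time 7≤10).
S3: dominated by S1 (capital cost 394≤399, daily riders 85≥85, operating cost 10≤14, build time 1≤9).
S4: not dominated.
S5: not dominated (best operating cost).
S6: not dominated (best daily riders).
S7: not dominated.
S8: dominated by S5 (capital cost 174≤281, daily riders 118≥79, operating cost 2≤22, build time 7≤9).
S9: not dominated (best capital cost).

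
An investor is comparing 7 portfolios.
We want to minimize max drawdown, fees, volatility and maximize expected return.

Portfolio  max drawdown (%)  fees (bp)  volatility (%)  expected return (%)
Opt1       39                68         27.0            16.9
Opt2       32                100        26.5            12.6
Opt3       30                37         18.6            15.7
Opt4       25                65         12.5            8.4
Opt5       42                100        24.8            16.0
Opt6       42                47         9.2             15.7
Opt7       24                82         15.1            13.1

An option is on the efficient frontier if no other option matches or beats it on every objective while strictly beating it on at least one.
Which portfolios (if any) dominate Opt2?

Opt3, Opt7

Opt3: max drawdown 30≤32, fees 37≤100, volatility 18.6≤26.5, expected return 15.7≥12.6 — dominates Opt2.
Opt7: max drawdown 24≤32, fees 82≤100, volatility 15.1≤26.5, expected return 13.1≥12.6 — dominates Opt2.
Others (Opt1, Opt4, Opt5, Opt6) are each worse than Opt2 on at least one objective.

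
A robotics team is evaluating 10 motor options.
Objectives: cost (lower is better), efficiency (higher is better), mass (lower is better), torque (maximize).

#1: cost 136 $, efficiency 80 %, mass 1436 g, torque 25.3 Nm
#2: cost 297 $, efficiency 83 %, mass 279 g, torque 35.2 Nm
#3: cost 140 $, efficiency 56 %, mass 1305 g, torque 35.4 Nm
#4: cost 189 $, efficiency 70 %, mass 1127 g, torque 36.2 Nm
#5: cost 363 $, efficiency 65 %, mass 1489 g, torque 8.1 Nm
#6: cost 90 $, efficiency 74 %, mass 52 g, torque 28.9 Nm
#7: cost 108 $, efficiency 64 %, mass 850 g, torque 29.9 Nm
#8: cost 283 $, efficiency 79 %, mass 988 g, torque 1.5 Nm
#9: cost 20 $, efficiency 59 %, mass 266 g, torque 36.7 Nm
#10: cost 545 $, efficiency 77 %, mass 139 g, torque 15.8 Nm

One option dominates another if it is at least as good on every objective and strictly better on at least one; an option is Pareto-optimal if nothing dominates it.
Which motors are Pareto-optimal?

#1: not dominated.
#2: not dominated (best efficiency).
#3: dominated by #9 (cost 20≤140, efficiency 59≥56, mass 266≤1305, torque 36.7≥35.4).
#4: not dominated.
#5: dominated by #1 (cost 136≤363, efficiency 80≥65, mass 1436≤1489, torque 25.3≥8.1).
#6: not dominated (best mass).
#7: not dominated.
#8: not dominated.
#9: not dominated (best cost).
#10: not dominated.

#1, #2, #4, #6, #7, #8, #9, #10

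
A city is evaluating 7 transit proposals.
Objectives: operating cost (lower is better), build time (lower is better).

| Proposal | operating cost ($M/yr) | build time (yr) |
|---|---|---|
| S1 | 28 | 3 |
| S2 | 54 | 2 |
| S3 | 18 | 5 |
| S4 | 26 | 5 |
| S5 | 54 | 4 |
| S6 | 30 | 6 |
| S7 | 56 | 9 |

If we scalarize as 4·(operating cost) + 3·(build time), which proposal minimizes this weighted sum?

S3

S1: 4·28 + 3·3 = 121
S2: 4·54 + 3·2 = 222
S3: 4·18 + 3·5 = 87
S4: 4·26 + 3·5 = 119
S5: 4·54 + 3·4 = 228
S6: 4·30 + 3·6 = 138
S7: 4·56 + 3·9 = 251
Lowest: S3 at 87.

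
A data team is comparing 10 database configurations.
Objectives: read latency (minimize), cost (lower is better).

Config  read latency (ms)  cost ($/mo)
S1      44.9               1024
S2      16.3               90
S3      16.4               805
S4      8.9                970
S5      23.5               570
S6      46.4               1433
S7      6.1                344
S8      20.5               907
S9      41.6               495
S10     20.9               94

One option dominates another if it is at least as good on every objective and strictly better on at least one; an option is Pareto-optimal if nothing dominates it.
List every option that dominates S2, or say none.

none

S1: worse on read latency (44.9 vs 16.3).
S3: worse on read latency (16.4 vs 16.3).
S4: worse on cost (970 vs 90).
S5: worse on read latency (23.5 vs 16.3).
S6: worse on read latency (46.4 vs 16.3).
S7: worse on cost (344 vs 90).
S8: worse on read latency (20.5 vs 16.3).
S9: worse on read latency (41.6 vs 16.3).
S10: worse on read latency (20.9 vs 16.3).
No option dominates S2.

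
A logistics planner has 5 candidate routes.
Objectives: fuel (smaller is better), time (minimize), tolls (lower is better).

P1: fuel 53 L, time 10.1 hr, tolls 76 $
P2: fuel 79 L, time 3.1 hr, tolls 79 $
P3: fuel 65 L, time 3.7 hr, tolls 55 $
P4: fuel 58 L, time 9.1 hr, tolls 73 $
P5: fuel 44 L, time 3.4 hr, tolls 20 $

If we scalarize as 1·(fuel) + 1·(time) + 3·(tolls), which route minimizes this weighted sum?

P1: 1·53 + 1·10.1 + 3·76 = 291.1
P2: 1·79 + 1·3.1 + 3·79 = 319.1
P3: 1·65 + 1·3.7 + 3·55 = 233.7
P4: 1·58 + 1·9.1 + 3·73 = 286.1
P5: 1·44 + 1·3.4 + 3·20 = 107.4
Lowest: P5 at 107.4.

P5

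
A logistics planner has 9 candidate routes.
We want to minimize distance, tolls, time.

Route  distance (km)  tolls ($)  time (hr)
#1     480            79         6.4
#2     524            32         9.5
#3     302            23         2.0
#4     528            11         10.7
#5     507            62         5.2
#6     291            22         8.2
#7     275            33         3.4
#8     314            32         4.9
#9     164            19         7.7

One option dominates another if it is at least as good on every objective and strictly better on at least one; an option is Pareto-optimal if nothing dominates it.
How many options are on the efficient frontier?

4

#1: dominated by #3 (distance 302≤480, tolls 23≤79, time 2.0≤6.4).
#2: dominated by #3 (distance 302≤524, tolls 23≤32, time 2.0≤9.5).
#3: not dominated (best time).
#4: not dominated (best tolls).
#5: dominated by #3 (distance 302≤507, tolls 23≤62, time 2.0≤5.2).
#6: dominated by #9 (distance 164≤291, tolls 19≤22, time 7.7≤8.2).
#7: not dominated.
#8: dominated by #3 (distance 302≤314, tolls 23≤32, time 2.0≤4.9).
#9: not dominated (best distance).
Pareto-optimal: #3, #4, #7, #9 → 4.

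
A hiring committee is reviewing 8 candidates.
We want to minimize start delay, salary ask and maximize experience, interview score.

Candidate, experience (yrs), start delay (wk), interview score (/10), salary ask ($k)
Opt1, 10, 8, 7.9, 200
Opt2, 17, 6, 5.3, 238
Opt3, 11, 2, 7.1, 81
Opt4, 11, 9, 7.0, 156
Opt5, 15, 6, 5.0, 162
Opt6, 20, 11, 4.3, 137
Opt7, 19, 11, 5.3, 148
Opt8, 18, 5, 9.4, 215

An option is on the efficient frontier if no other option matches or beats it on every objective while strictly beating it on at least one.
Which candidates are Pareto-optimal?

Opt1: not dominated.
Opt2: dominated by Opt8 (experience 18≥17, start delay 5≤6, interview score 9.4≥5.3, salary ask 215≤238).
Opt3: not dominated (best start delay).
Opt4: dominated by Opt3 (experience 11≥11, start delay 2≤9, interview score 7.1≥7.0, salary ask 81≤156).
Opt5: not dominated.
Opt6: not dominated (best experience).
Opt7: not dominated.
Opt8: not dominated (best interview score).

Opt1, Opt3, Opt5, Opt6, Opt7, Opt8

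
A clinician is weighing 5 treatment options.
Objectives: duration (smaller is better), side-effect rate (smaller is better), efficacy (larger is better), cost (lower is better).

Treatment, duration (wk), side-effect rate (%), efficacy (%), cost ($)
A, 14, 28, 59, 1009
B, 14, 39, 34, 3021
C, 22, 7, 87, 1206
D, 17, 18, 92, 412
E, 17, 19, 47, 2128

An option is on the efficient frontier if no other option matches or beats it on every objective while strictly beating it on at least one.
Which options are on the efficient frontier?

A: not dominated.
B: dominated by A (duration 14≤14, side-effect rate 28≤39, efficacy 59≥34, cost 1009≤3021).
C: not dominated (best side-effect rate).
D: not dominated (best efficacy).
E: dominated by D (duration 17≤17, side-effect rate 18≤19, efficacy 92≥47, cost 412≤2128).

A, C, D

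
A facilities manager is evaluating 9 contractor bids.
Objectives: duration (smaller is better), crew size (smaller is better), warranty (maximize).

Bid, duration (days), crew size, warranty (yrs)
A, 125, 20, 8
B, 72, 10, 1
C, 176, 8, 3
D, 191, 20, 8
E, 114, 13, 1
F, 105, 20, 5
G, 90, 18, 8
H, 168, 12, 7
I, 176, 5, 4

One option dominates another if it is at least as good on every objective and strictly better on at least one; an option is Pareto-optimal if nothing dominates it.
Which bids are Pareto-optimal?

B, G, H, I

A: dominated by G (duration 90≤125, crew size 18≤20, warranty 8≥8).
B: not dominated (best duration).
C: dominated by I (duration 176≤176, crew size 5≤8, warranty 4≥3).
D: dominated by A (duration 125≤191, crew size 20≤20, warranty 8≥8).
E: dominated by B (duration 72≤114, crew size 10≤13, warranty 1≥1).
F: dominated by G (duration 90≤105, crew size 18≤20, warranty 8≥5).
G: not dominated.
H: not dominated.
I: not dominated (best crew size).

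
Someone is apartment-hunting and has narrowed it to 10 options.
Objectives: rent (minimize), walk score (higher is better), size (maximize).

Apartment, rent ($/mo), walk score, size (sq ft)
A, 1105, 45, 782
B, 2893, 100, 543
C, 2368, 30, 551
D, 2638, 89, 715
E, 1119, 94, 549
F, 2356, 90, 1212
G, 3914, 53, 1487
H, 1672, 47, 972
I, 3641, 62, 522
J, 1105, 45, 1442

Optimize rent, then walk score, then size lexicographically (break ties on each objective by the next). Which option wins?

J

First minimize rent: best is 1105, kept {A, J}.
Then maximize walk score: best is 45, kept {A, J}.
Then maximize size: best is 1442, kept {J}.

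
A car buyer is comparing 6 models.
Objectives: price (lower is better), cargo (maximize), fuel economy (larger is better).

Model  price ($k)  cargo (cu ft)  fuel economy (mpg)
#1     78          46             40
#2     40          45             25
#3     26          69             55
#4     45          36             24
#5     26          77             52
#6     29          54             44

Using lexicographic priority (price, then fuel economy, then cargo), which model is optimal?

First minimize price: best is 26, kept {#3, #5}.
Then maximize fuel economy: best is 55, kept {#3}.

#3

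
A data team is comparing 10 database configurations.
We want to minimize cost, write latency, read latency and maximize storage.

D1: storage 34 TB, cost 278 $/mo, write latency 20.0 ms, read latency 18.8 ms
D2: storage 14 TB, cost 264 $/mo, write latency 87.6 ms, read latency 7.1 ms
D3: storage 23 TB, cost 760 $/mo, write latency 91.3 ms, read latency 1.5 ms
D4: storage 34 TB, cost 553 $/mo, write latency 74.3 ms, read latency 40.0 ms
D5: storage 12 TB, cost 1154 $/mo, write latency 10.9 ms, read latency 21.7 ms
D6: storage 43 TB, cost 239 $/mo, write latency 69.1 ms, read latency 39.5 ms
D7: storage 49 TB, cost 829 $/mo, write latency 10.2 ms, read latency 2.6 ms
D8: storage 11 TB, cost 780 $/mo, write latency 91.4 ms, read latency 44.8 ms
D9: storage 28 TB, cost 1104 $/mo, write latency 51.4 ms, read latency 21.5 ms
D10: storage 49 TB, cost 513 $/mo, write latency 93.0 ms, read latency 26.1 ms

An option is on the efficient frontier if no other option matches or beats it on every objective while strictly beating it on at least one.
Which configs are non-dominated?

D1, D2, D3, D6, D7, D10

D1: not dominated.
D2: not dominated.
D3: not dominated (best read latency).
D4: dominated by D1 (storage 34≥34, cost 278≤553, write latency 20.0≤74.3, read latency 18.8≤40.0).
D5: dominated by D7 (storage 49≥12, cost 829≤1154, write latency 10.2≤10.9, read latency 2.6≤21.7).
D6: not dominated (best cost).
D7: not dominated (best write latency).
D8: dominated by D1 (storage 34≥11, cost 278≤780, write latency 20.0≤91.4, read latency 18.8≤44.8).
D9: dominated by D1 (storage 34≥28, cost 278≤1104, write latency 20.0≤51.4, read latency 18.8≤21.5).
D10: not dominated.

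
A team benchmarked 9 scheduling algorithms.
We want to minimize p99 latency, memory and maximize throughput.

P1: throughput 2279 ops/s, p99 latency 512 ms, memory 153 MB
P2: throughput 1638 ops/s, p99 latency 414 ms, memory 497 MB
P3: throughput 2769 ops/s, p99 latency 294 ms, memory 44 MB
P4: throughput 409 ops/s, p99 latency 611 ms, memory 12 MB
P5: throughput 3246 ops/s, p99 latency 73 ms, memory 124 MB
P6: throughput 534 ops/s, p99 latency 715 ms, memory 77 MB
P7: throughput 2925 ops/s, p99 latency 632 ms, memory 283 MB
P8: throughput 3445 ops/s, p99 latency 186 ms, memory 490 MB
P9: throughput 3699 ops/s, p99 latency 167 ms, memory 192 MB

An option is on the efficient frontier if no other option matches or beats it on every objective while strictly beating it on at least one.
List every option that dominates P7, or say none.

P5, P9

P5: throughput 3246≥2925, p99 latency 73≤632, memory 124≤283 — dominates P7.
P9: throughput 3699≥2925, p99 latency 167≤632, memory 192≤283 — dominates P7.
Others (P1, P2, P3, P4, P6, P8) are each worse than P7 on at least one objective.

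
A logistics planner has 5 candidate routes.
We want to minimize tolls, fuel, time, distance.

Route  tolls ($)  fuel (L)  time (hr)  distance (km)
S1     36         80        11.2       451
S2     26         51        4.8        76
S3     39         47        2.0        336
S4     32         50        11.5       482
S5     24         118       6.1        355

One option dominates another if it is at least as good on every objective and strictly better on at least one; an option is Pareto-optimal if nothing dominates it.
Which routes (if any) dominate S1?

S2: tolls 26≤36, fuel 51≤80, time 4.8≤11.2, distance 76≤451 — dominates S1.
Others (S3, S4, S5) are each worse than S1 on at least one objective.

S2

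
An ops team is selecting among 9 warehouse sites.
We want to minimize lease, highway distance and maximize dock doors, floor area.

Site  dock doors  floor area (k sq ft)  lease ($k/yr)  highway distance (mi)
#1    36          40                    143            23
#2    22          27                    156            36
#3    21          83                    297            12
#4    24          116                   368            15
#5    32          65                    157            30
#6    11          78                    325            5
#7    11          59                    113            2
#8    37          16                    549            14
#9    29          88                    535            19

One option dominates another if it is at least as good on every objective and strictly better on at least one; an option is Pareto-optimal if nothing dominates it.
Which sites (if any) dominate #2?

#1

#1: dock doors 36≥22, floor area 40≥27, lease 143≤156, highway distance 23≤36 — dominates #2.
Others (#3, #4, #5, #6, #7, #8, #9) are each worse than #2 on at least one objective.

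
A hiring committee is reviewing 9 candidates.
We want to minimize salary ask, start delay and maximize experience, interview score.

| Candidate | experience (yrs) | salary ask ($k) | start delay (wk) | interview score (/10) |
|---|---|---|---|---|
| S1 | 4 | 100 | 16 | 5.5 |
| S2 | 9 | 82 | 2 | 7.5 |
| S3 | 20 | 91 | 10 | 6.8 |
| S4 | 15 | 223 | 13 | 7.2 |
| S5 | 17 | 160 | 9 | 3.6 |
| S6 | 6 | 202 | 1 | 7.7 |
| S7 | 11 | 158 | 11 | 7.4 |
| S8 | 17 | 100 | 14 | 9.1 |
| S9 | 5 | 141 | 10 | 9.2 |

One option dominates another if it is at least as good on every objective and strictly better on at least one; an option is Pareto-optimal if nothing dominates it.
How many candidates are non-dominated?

S1: dominated by S2 (experience 9≥4, salary ask 82≤100, start delay 2≤16, interview score 7.5≥5.5).
S2: not dominated (best salary ask).
S3: not dominated (best experience).
S4: not dominated.
S5: not dominated.
S6: not dominated (best start delay).
S7: not dominated.
S8: not dominated.
S9: not dominated (best interview score).
Pareto-optimal: S2, S3, S4, S5, S6, S7, S8, S9 → 8.

8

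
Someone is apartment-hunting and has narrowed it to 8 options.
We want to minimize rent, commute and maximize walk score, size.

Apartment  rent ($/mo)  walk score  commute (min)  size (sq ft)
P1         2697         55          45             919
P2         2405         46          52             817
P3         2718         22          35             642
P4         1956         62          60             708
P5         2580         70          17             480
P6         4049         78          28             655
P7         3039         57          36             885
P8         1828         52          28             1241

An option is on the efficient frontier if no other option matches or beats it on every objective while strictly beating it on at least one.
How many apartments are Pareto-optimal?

P1: not dominated.
P2: dominated by P8 (rent 1828≤2405, walk score 52≥46, commute 28≤52, size 1241≥817).
P3: dominated by P8 (rent 1828≤2718, walk score 52≥22, commute 28≤35, size 1241≥642).
P4: not dominated.
P5: not dominated (best commute).
P6: not dominated (best walk score).
P7: not dominated.
P8: not dominated (best rent).
Pareto-optimal: P1, P4, P5, P6, P7, P8 → 6.

6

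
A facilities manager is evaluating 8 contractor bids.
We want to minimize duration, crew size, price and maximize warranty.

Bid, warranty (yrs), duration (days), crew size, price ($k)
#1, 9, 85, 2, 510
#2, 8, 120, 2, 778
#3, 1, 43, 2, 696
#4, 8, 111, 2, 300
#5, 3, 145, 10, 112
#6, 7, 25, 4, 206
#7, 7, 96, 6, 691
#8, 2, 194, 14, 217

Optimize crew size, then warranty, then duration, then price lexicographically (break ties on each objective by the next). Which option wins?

First minimize crew size: best is 2, kept {#1, #2, #3, #4}.
Then maximize warranty: best is 9, kept {#1}.

#1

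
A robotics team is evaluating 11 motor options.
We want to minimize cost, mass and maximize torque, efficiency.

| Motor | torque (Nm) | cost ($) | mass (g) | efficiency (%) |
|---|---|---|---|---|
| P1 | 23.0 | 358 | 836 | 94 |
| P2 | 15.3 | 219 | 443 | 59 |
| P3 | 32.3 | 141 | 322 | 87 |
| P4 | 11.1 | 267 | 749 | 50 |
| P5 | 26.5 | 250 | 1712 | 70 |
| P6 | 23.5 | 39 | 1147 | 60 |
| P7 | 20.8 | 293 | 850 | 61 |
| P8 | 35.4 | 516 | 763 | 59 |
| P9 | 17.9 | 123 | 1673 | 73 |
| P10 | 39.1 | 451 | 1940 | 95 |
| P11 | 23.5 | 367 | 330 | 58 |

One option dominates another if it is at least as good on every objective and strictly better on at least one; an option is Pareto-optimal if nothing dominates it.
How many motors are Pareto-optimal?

P1: not dominated.
P2: dominated by P3 (torque 32.3≥15.3, cost 141≤219, mass 322≤443, efficiency 87≥59).
P3: not dominated (best mass).
P4: dominated by P2 (torque 15.3≥11.1, cost 219≤267, mass 443≤749, efficiency 59≥50).
P5: dominated by P3 (torque 32.3≥26.5, cost 141≤250, mass 322≤1712, efficiency 87≥70).
P6: not dominated (best cost).
P7: dominated by P3 (torque 32.3≥20.8, cost 141≤293, mass 322≤850, efficiency 87≥61).
P8: not dominated.
P9: not dominated.
P10: not dominated (best torque).
P11: dominated by P3 (torque 32.3≥23.5, cost 141≤367, mass 322≤330, efficiency 87≥58).
Pareto-optimal: P1, P3, P6, P8, P9, P10 → 6.

6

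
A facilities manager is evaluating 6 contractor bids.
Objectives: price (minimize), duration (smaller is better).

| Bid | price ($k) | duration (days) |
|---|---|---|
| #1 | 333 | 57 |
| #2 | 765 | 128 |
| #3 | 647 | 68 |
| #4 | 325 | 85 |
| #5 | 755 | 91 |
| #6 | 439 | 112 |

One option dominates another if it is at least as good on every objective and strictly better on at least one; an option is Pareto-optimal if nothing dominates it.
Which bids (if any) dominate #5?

#1, #3, #4

#1: price 333≤755, duration 57≤91 — dominates #5.
#3: price 647≤755, duration 68≤91 — dominates #5.
#4: price 325≤755, duration 85≤91 — dominates #5.
Others (#2, #6) are each worse than #5 on at least one objective.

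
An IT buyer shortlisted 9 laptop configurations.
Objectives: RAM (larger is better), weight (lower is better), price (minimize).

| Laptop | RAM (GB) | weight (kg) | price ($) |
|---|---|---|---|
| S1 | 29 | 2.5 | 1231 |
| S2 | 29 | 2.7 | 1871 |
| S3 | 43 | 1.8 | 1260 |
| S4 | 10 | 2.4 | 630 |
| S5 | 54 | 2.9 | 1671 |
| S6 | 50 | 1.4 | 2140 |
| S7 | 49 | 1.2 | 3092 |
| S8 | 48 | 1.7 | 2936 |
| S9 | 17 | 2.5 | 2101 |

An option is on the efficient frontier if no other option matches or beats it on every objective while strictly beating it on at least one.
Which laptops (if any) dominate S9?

S1: RAM 29≥17, weight 2.5≤2.5, price 1231≤2101 — dominates S9.
S3: RAM 43≥17, weight 1.8≤2.5, price 1260≤2101 — dominates S9.
Others (S2, S4, S5, S6, S7, S8) are each worse than S9 on at least one objective.

S1, S3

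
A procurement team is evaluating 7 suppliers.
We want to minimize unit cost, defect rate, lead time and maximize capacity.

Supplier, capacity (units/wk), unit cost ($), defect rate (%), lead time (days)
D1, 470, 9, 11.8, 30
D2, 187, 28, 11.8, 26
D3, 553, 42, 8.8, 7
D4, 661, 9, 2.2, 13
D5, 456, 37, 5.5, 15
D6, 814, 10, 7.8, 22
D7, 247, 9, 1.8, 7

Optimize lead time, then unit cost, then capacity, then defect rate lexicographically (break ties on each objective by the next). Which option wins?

First minimize lead time: best is 7, kept {D3, D7}.
Then minimize unit cost: best is 9, kept {D7}.

D7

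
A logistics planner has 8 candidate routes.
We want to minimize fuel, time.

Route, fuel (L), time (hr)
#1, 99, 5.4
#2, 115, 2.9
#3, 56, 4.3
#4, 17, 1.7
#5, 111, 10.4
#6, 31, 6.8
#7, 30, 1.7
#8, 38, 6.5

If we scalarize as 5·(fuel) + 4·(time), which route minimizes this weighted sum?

#4

#1: 5·99 + 4·5.4 = 516.6
#2: 5·115 + 4·2.9 = 586.6
#3: 5·56 + 4·4.3 = 297.2
#4: 5·17 + 4·1.7 = 91.8
#5: 5·111 + 4·10.4 = 596.6
#6: 5·31 + 4·6.8 = 182.2
#7: 5·30 + 4·1.7 = 156.8
#8: 5·38 + 4·6.5 = 216.0
Lowest: #4 at 91.8.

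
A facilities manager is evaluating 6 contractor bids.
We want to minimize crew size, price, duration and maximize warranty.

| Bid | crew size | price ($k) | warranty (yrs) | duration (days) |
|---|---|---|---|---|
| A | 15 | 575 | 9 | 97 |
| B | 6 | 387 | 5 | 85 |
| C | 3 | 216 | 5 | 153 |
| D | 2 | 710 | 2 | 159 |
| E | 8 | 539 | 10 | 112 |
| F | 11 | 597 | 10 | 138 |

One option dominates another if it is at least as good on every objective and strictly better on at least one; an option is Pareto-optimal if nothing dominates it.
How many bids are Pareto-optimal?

A: not dominated.
B: not dominated (best duration).
C: not dominated (best price).
D: not dominated (best crew size).
E: not dominated.
F: dominated by E (crew size 8≤11, price 539≤597, warranty 10≥10, duration 112≤138).
Pareto-optimal: A, B, C, D, E → 5.

5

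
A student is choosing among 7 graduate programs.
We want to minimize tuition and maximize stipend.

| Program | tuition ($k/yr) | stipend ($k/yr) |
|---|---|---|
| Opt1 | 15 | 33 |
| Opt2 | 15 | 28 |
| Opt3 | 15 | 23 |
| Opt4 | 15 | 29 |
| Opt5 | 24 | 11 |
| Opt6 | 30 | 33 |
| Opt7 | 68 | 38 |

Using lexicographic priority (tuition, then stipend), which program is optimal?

Opt1

First minimize tuition: best is 15, kept {Opt1, Opt2, Opt3, Opt4}.
Then maximize stipend: best is 33, kept {Opt1}.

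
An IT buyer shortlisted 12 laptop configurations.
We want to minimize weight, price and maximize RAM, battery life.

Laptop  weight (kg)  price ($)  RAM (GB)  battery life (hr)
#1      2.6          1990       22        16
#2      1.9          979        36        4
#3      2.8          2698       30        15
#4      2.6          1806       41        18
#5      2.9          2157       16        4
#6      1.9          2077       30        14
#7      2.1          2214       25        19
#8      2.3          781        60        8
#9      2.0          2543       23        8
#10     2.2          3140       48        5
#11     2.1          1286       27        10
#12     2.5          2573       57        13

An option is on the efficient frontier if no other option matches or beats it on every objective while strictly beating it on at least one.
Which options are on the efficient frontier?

#2, #4, #6, #7, #8, #10, #11, #12

#1: dominated by #4 (weight 2.6≤2.6, price 1806≤1990, RAM 41≥22, battery life 18≥16).
#2: not dominated.
#3: dominated by #4 (weight 2.6≤2.8, price 1806≤2698, RAM 41≥30, battery life 18≥15).
#4: not dominated.
#5: dominated by #1 (weight 2.6≤2.9, price 1990≤2157, RAM 22≥16, battery life 16≥4).
#6: not dominated.
#7: not dominated (best battery life).
#8: not dominated (best price).
#9: dominated by #6 (weight 1.9≤2.0, price 2077≤2543, RAM 30≥23, battery life 14≥8).
#10: not dominated.
#11: not dominated.
#12: not dominated.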